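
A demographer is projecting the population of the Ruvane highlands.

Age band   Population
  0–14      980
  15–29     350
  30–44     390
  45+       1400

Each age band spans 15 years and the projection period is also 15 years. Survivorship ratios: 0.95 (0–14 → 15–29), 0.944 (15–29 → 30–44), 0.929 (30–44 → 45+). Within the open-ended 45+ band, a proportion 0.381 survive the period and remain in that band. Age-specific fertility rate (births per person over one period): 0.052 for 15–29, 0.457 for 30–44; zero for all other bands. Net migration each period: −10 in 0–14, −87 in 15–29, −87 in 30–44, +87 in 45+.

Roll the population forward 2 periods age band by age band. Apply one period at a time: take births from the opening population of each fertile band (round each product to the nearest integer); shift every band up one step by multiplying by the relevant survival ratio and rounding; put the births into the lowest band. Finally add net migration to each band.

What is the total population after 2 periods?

[period 1]
Births: 350 × 0.052 = 18 ; 390 × 0.457 = 178 — total 196
15–29: 980 × 0.95 = 931
30–44: 350 × 0.944 = 330
45+: 390 × 0.929 + 1400 × 0.381 = 362 + 533 = 895
Net migration: 0–14 − 10 → 186; 15–29 − 87 → 844; 30–44 − 87 → 243; 45+ + 87 → 982
End of period: [186, 844, 243, 982]
[period 2]
Births: 844 × 0.052 = 44 ; 243 × 0.457 = 111 — total 155
15–29: 186 × 0.95 = 177
30–44: 844 × 0.944 = 797
45+: 243 × 0.929 + 982 × 0.381 = 226 + 374 = 600
Net migration: 0–14 − 10 → 145; 15–29 − 87 → 90; 30–44 − 87 → 710; 45+ + 87 → 687
End of period: [145, 90, 710, 687]
Total after period 2: 145 + 90 + 710 + 687 = 1632

1632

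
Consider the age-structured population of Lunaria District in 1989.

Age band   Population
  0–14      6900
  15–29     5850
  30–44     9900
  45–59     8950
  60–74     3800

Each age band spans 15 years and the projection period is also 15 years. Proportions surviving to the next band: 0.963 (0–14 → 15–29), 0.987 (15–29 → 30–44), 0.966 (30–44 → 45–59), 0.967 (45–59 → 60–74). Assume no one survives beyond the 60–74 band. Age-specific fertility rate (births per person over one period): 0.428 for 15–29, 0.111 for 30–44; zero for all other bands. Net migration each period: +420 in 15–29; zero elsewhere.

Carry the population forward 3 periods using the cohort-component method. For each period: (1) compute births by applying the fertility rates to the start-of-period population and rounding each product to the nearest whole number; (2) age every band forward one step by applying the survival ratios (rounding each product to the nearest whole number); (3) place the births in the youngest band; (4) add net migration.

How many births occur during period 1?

— Period 1 —
Births: 5850 * 0.428 = 2504, 9900 * 0.111 = 1099 — total 3603
15–29: 6900 * 0.963 = 6645
30–44: 5850 * 0.987 = 5774
45–59: 9900 * 0.966 = 9563
60–74: 8950 * 0.967 = 8655
Net migration: 15–29 + 420 → 7065
→ [3603, 7065, 5774, 9563, 8655]

3603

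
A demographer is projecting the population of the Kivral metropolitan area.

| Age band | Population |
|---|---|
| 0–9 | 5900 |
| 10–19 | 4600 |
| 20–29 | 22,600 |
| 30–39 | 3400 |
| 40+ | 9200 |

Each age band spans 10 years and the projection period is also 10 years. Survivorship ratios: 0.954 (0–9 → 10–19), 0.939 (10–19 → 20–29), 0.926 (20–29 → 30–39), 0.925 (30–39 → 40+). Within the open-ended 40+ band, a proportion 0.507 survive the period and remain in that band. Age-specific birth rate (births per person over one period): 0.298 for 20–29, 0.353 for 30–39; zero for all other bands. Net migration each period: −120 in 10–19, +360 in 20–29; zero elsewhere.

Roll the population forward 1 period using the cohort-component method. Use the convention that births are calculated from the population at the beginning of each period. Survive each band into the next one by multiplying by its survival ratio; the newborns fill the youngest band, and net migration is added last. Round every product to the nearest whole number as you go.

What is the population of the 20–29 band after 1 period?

[period 1]
Births: 22600 × 0.298 = 6735  |  3400 × 0.353 = 1200 → 7935
10–19: 5900 × 0.954 = 5629
20–29: 4600 × 0.939 = 4319
30–39: 22600 × 0.926 = 20928
40+: 3400 × 0.925 + 9200 × 0.507 = 3145 + 4664 = 7809
Net migration: 10–19 − 120 → 5509; 20–29 + 360 → 4679
→ [7935, 5509, 4679, 20928, 7809]

4679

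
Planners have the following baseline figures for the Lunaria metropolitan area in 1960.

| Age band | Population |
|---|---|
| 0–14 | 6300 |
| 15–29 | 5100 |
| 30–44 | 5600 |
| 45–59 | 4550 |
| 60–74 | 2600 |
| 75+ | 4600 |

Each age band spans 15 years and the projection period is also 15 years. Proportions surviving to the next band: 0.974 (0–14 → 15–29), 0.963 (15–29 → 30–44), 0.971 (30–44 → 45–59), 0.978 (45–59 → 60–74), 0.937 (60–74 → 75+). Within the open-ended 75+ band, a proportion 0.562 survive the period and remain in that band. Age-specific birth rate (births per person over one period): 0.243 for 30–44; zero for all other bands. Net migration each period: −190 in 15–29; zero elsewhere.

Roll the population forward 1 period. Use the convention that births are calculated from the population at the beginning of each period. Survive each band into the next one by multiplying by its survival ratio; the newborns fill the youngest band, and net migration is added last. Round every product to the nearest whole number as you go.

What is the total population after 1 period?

(Groups numbered youngest = 1 to oldest = 6.)
[period 1]
Births: 5600 × 0.243 = 1361
Group 2: 6300 × 0.974 = 6136
Group 3: 5100 × 0.963 = 4911
Group 4: 5600 × 0.971 = 5438
Group 5: 4550 × 0.978 = 4450
Group 6: 2600 × 0.937 + 4600 × 0.562 = 2436 + 2585 = 5021
Net migration: Group 2 − 190 → 5946
→ [1361, 5946, 4911, 5438, 4450, 5021]
Total after period 1: 1361 + 5946 + 4911 + 5438 + 4450 + 5021 = 27127

27127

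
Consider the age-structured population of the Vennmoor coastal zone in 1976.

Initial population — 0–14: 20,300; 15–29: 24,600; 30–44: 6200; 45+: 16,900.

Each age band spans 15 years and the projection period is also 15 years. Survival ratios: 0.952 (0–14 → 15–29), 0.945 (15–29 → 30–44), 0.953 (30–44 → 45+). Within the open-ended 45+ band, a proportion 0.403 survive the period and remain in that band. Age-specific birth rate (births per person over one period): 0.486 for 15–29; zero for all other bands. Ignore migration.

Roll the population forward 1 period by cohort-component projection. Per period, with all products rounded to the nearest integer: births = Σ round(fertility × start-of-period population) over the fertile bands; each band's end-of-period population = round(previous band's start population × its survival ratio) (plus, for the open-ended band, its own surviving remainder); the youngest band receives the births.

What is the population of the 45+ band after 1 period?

12720

Numbering the groups 1..4 from youngest to oldest:
[period 1]
Births: 24600 * 0.486 = 11956
Group 2: 20300 * 0.952 = 19326
Group 3: 24600 * 0.945 = 23247
Group 4: 6200 * 0.953 + 16900 * 0.403 = 5909 + 6811 = 12720
End of period: [11956, 19326, 23247, 12720]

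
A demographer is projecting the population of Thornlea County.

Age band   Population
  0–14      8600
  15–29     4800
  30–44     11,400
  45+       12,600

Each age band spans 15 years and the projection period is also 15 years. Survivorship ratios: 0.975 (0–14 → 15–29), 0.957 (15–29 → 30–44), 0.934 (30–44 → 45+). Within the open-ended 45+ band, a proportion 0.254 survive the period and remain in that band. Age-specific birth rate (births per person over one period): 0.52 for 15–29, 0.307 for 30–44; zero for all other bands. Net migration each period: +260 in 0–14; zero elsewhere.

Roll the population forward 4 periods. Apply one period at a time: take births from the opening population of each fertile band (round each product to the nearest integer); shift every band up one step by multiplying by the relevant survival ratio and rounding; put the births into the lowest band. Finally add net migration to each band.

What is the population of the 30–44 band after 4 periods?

Let band 1 be 0–14 through band 4 = 45+.
Period 1.
Births: 4800 × 0.52 = 2496 ; 11400 × 0.307 = 3500 → 5996
Band 2: 8600 × 0.975 = 8385
Band 3: 4800 × 0.957 = 4594
Band 4: 11400 × 0.934 + 12600 × 0.254 = 10648 + 3200 = 13848
Net migration: Band 1 + 260 → 6256
End of period: [6256, 8385, 4594, 13848]
Period 2.
Births: 8385 × 0.52 = 4360 ; 4594 × 0.307 = 1410 → 5770
Band 2: 6256 × 0.975 = 6100
Band 3: 8385 × 0.957 = 8024
Band 4: 4594 × 0.934 + 13848 × 0.254 = 4291 + 3517 = 7808
Net migration: Band 1 + 260 → 6030
End of period: [6030, 6100, 8024, 7808]
Period 3.
Births: 6100 × 0.52 = 3172 ; 8024 × 0.307 = 2463 → 5635
Band 2: 6030 × 0.975 = 5879
Band 3: 6100 × 0.957 = 5838
Band 4: 8024 × 0.934 + 7808 × 0.254 = 7494 + 1983 = 9477
Net migration: Band 1 + 260 → 5895
End of period: [5895, 5879, 5838, 9477]
Period 4.
Births: 5879 × 0.52 = 3057 ; 5838 × 0.307 = 1792 → 4849
Band 2: 5895 × 0.975 = 5748
Band 3: 5879 × 0.957 = 5626
Band 4: 5838 × 0.934 + 9477 × 0.254 = 5453 + 2407 = 7860
Net migration: Band 1 + 260 → 5109
End of period: [5109, 5748, 5626, 7860]

5626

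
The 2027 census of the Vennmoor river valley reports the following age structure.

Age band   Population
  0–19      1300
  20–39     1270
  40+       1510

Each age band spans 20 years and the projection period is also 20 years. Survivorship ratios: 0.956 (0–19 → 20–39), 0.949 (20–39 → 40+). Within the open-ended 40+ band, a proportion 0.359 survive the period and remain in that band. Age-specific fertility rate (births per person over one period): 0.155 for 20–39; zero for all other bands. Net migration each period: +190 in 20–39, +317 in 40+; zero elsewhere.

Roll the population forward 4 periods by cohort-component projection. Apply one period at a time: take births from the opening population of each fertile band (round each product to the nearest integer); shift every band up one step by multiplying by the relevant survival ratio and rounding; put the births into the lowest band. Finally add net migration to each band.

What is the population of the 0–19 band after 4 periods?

62

Period 1.
Births: 1270 × 0.155 = 197
20–39: 1300 × 0.956 = 1243
40+: 1270 × 0.949 + 1510 × 0.359 = 1205 + 542 = 1747
Net migration: 20–39 + 190 → 1433; 40+ + 317 → 2064
Giving 197 / 1433 / 2064.
Period 2.
Births: 1433 × 0.155 = 222
20–39: 197 × 0.956 = 188
40+: 1433 × 0.949 + 2064 × 0.359 = 1360 + 741 = 2101
Net migration: 20–39 + 190 → 378; 40+ + 317 → 2418
Giving 222 / 378 / 2418.
Period 3.
Births: 378 × 0.155 = 59
20–39: 222 × 0.956 = 212
40+: 378 × 0.949 + 2418 × 0.359 = 359 + 868 = 1227
Net migration: 20–39 + 190 → 402; 40+ + 317 → 1544
Giving 59 / 402 / 1544.
Period 4.
Births: 402 × 0.155 = 62
20–39: 59 × 0.956 = 56
40+: 402 × 0.949 + 1544 × 0.359 = 381 + 554 = 935
Net migration: 20–39 + 190 → 246; 40+ + 317 → 1252
Giving 62 / 246 / 1252.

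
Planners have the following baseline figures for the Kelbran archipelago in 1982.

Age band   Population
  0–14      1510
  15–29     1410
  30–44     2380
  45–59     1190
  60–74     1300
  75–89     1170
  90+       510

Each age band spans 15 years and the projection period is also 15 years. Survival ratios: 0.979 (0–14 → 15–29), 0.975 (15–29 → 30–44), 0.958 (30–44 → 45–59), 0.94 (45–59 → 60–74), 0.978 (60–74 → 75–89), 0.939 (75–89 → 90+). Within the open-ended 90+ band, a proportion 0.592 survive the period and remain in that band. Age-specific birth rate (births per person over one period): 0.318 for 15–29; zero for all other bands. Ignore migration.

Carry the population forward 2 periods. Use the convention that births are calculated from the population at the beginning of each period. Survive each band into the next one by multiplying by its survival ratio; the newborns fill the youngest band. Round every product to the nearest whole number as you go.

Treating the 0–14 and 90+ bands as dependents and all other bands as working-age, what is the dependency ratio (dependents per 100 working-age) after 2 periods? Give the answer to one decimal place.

38.7

Period 1.
Births: 1410 * 0.318 = 448
15–29: 1510 * 0.979 = 1478
30–44: 1410 * 0.975 = 1375
45–59: 2380 * 0.958 = 2280
60–74: 1190 * 0.94 = 1119
75–89: 1300 * 0.978 = 1271
90+: 1170 * 0.939 + 510 * 0.592 = 1099 + 302 = 1401
End of period: [448, 1478, 1375, 2280, 1119, 1271, 1401]
Period 2.
Births: 1478 * 0.318 = 470
15–29: 448 * 0.979 = 439
30–44: 1478 * 0.975 = 1441
45–59: 1375 * 0.958 = 1317
60–74: 2280 * 0.94 = 2143
75–89: 1119 * 0.978 = 1094
90+: 1271 * 0.939 + 1401 * 0.592 = 1193 + 829 = 2022
End of period: [470, 439, 1441, 1317, 2143, 1094, 2022]
Dependents (band 0–14 + band 90+) = 470 + 2022 = 2492; working-age = 6434; ratio = 2492/6434 × 100 = 38.7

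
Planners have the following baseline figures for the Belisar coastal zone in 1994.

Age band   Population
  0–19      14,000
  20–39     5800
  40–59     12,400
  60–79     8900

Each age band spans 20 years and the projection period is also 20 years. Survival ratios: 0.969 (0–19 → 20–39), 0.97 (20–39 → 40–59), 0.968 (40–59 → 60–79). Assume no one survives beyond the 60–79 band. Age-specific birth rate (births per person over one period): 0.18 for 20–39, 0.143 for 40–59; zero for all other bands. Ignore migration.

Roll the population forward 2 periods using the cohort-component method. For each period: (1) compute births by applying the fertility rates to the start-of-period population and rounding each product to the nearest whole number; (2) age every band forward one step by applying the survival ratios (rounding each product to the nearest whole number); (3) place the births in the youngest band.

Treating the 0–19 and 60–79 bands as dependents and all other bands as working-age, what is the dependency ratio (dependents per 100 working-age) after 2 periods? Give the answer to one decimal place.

54.7

(Bands numbered youngest = 1 to oldest = 4.)
Period 1.
Births: 5800 × 0.18 = 1044, 12400 × 0.143 = 1773 ⇒ total 2817
Band 2: 14000 × 0.969 = 13566
Band 3: 5800 × 0.97 = 5626
Band 4: 12400 × 0.968 = 12003
→ [2817, 13566, 5626, 12003]
Period 2.
Births: 13566 × 0.18 = 2442, 5626 × 0.143 = 805 ⇒ total 3247
Band 2: 2817 × 0.969 = 2730
Band 3: 13566 × 0.97 = 13159
Band 4: 5626 × 0.968 = 5446
→ [3247, 2730, 13159, 5446]
Dependents (band 0–19 + band 60–79) = 3247 + 5446 = 8693; working-age = 15889; ratio = 8693/15889 × 100 = 54.7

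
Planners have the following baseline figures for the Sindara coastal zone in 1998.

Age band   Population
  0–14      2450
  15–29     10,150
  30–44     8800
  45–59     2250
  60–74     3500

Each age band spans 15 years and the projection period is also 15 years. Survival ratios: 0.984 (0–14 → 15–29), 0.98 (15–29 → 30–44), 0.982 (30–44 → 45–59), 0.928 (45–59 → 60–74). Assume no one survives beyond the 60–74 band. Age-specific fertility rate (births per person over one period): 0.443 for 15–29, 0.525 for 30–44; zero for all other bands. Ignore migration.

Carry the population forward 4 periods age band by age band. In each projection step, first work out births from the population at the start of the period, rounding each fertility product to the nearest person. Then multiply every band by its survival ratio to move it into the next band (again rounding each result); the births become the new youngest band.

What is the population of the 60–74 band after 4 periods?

2153

Period 1.
Births: 10150 × 0.443 = 4496 ; 8800 × 0.525 = 4620 — total 9116
15–29: 2450 × 0.984 = 2411
30–44: 10150 × 0.98 = 9947
45–59: 8800 × 0.982 = 8642
60–74: 2250 × 0.928 = 2088
→ [9116, 2411, 9947, 8642, 2088]
Period 2.
Births: 2411 × 0.443 = 1068 ; 9947 × 0.525 = 5222 — total 6290
15–29: 9116 × 0.984 = 8970
30–44: 2411 × 0.98 = 2363
45–59: 9947 × 0.982 = 9768
60–74: 8642 × 0.928 = 8020
→ [6290, 8970, 2363, 9768, 8020]
Period 3.
Births: 8970 × 0.443 = 3974 ; 2363 × 0.525 = 1241 — total 5215
15–29: 6290 × 0.984 = 6189
30–44: 8970 × 0.98 = 8791
45–59: 2363 × 0.982 = 2320
60–74: 9768 × 0.928 = 9065
→ [5215, 6189, 8791, 2320, 9065]
Period 4.
Births: 6189 × 0.443 = 2742 ; 8791 × 0.525 = 4615 — total 7357
15–29: 5215 × 0.984 = 5132
30–44: 6189 × 0.98 = 6065
45–59: 8791 × 0.982 = 8633
60–74: 2320 × 0.928 = 2153
→ [7357, 5132, 6065, 8633, 2153]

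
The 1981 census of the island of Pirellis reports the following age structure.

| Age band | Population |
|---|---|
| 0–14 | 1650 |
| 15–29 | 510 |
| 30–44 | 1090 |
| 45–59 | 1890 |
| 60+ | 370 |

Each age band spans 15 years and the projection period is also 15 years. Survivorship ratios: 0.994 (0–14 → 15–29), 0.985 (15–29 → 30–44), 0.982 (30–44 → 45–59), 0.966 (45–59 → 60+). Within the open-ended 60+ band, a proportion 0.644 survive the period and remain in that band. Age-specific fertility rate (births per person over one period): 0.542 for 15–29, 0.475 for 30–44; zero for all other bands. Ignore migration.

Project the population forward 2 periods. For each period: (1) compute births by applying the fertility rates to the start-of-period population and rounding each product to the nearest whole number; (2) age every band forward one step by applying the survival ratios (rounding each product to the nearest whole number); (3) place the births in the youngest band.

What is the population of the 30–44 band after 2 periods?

1615

Numbering the groups 1..5 from youngest to oldest:
— Period 1 —
Births: 510 × 0.542 = 276, 1090 × 0.475 = 518 ⇒ total 794
Group 2: 1650 × 0.994 = 1640
Group 3: 510 × 0.985 = 502
Group 4: 1090 × 0.982 = 1070
Group 5: 1890 × 0.966 + 370 × 0.644 = 1826 + 238 = 2064
→ [794, 1640, 502, 1070, 2064]
— Period 2 —
Births: 1640 × 0.542 = 889, 502 × 0.475 = 238 ⇒ total 1127
Group 2: 794 × 0.994 = 789
Group 3: 1640 × 0.985 = 1615
Group 4: 502 × 0.982 = 493
Group 5: 1070 × 0.966 + 2064 × 0.644 = 1034 + 1329 = 2363
→ [1127, 789, 1615, 493, 2363]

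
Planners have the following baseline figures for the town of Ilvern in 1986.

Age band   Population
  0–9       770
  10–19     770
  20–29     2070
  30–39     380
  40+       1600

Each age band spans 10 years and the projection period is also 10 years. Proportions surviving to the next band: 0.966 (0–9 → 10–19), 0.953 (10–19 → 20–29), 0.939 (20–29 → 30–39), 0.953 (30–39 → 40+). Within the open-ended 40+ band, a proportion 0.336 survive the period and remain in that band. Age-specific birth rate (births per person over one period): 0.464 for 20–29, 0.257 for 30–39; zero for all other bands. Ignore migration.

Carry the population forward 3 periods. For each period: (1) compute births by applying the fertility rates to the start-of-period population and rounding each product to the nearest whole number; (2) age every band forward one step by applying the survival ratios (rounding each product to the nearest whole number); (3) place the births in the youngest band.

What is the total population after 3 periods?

Numbering the groups 1..5 from youngest to oldest:
Period 1.
Births: 2070 * 0.464 = 960 ; 380 * 0.257 = 98 → 1058
Group 2: 770 * 0.966 = 744
Group 3: 770 * 0.953 = 734
Group 4: 2070 * 0.939 = 1944
Group 5: 380 * 0.953 + 1600 * 0.336 = 362 + 538 = 900
Population now: 0–9=1058, 10–19=744, 20–29=734, 30–39=1944, 40+=900
Period 2.
Births: 734 * 0.464 = 341 ; 1944 * 0.257 = 500 → 841
Group 2: 1058 * 0.966 = 1022
Group 3: 744 * 0.953 = 709
Group 4: 734 * 0.939 = 689
Group 5: 1944 * 0.953 + 900 * 0.336 = 1853 + 302 = 2155
Population now: 0–9=841, 10–19=1022, 20–29=709, 30–39=689, 40+=2155
Period 3.
Births: 709 * 0.464 = 329 ; 689 * 0.257 = 177 → 506
Group 2: 841 * 0.966 = 812
Group 3: 1022 * 0.953 = 974
Group 4: 709 * 0.939 = 666
Group 5: 689 * 0.953 + 2155 * 0.336 = 657 + 724 = 1381
Population now: 0–9=506, 10–19=812, 20–29=974, 30–39=666, 40+=1381
Total after period 3: 506 + 812 + 974 + 666 + 1381 = 4339

4339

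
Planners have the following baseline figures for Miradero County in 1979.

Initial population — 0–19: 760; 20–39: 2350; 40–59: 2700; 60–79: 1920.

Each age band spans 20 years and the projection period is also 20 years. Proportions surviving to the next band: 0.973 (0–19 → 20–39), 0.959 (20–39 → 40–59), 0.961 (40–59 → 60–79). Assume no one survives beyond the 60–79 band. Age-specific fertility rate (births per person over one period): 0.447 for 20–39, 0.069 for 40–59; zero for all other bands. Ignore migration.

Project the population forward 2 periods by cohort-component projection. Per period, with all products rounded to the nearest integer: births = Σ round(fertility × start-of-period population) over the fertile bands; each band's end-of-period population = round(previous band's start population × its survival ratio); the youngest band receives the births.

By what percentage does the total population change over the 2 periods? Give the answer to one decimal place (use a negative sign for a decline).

[period 1]
Births: 2350 * 0.447 = 1050 ; 2700 * 0.069 = 186 — total 1236
20–39: 760 * 0.973 = 739
40–59: 2350 * 0.959 = 2254
60–79: 2700 * 0.961 = 2595
Giving 1236 / 739 / 2254 / 2595.
[period 2]
Births: 739 * 0.447 = 330 ; 2254 * 0.069 = 156 — total 486
20–39: 1236 * 0.973 = 1203
40–59: 739 * 0.959 = 709
60–79: 2254 * 0.961 = 2166
Giving 486 / 1203 / 709 / 2166.
Total: 7730 → 4564; change = -3166; percentage change = -41.0%

-41.0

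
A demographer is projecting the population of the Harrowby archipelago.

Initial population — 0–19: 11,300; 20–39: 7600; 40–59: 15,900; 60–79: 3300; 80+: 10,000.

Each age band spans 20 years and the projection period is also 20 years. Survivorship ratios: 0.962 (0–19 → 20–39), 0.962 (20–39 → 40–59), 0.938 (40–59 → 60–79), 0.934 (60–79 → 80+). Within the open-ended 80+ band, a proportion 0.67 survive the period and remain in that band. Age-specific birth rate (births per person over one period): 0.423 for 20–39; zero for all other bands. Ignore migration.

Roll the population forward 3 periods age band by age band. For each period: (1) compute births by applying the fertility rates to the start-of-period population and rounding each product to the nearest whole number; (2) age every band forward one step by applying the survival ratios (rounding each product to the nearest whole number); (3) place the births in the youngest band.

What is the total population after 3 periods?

Period 1.
Births: 7600 * 0.423 = 3215
20–39: 11300 * 0.962 = 10871
40–59: 7600 * 0.962 = 7311
60–79: 15900 * 0.938 = 14914
80+: 3300 * 0.934 + 10000 * 0.67 = 3082 + 6700 = 9782
Population now: 0–19=3215, 20–39=10871, 40–59=7311, 60–79=14914, 80+=9782
Period 2.
Births: 10871 * 0.423 = 4598
20–39: 3215 * 0.962 = 3093
40–59: 10871 * 0.962 = 10458
60–79: 7311 * 0.938 = 6858
80+: 14914 * 0.934 + 9782 * 0.67 = 13930 + 6554 = 20484
Population now: 0–19=4598, 20–39=3093, 40–59=10458, 60–79=6858, 80+=20484
Period 3.
Births: 3093 * 0.423 = 1308
20–39: 4598 * 0.962 = 4423
40–59: 3093 * 0.962 = 2975
60–79: 10458 * 0.938 = 9810
80+: 6858 * 0.934 + 20484 * 0.67 = 6405 + 13724 = 20129
Population now: 0–19=1308, 20–39=4423, 40–59=2975, 60–79=9810, 80+=20129
Total after period 3: 1308 + 4423 + 2975 + 9810 + 20129 = 38645

38645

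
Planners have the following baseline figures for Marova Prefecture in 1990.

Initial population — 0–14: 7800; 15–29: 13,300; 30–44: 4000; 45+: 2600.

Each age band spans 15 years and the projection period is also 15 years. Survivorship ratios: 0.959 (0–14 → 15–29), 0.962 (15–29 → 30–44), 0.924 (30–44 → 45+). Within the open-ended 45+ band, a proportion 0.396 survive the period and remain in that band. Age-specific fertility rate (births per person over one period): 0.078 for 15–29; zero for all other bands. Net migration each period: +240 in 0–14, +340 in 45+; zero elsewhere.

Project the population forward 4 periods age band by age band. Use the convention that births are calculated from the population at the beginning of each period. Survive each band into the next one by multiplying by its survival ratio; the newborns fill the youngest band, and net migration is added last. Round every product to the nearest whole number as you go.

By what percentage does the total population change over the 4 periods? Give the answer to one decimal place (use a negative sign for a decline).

-71.8

Call the bands 1 to 4, youngest first.
Period 1.
Births: 13300 × 0.078 = 1037
Band 2: 7800 × 0.959 = 7480
Band 3: 13300 × 0.962 = 12795
Band 4: 4000 × 0.924 + 2600 × 0.396 = 3696 + 1030 = 4726
Net migration: Band 1 + 240 → 1277; Band 4 + 340 → 5066
Population now: 0–14=1277, 15–29=7480, 30–44=12795, 45+=5066
Period 2.
Births: 7480 × 0.078 = 583
Band 2: 1277 × 0.959 = 1225
Band 3: 7480 × 0.962 = 7196
Band 4: 12795 × 0.924 + 5066 × 0.396 = 11823 + 2006 = 13829
Net migration: Band 1 + 240 → 823; Band 4 + 340 → 14169
Population now: 0–14=823, 15–29=1225, 30–44=7196, 45+=14169
Period 3.
Births: 1225 × 0.078 = 96
Band 2: 823 × 0.959 = 789
Band 3: 1225 × 0.962 = 1178
Band 4: 7196 × 0.924 + 14169 × 0.396 = 6649 + 5611 = 12260
Net migration: Band 1 + 240 → 336; Band 4 + 340 → 12600
Population now: 0–14=336, 15–29=789, 30–44=1178, 45+=12600
Period 4.
Births: 789 × 0.078 = 62
Band 2: 336 × 0.959 = 322
Band 3: 789 × 0.962 = 759
Band 4: 1178 × 0.924 + 12600 × 0.396 = 1088 + 4990 = 6078
Net migration: Band 1 + 240 → 302; Band 4 + 340 → 6418
Population now: 0–14=302, 15–29=322, 30–44=759, 45+=6418
Total: 27700 → 7801; change = -19899; percentage change = -71.8%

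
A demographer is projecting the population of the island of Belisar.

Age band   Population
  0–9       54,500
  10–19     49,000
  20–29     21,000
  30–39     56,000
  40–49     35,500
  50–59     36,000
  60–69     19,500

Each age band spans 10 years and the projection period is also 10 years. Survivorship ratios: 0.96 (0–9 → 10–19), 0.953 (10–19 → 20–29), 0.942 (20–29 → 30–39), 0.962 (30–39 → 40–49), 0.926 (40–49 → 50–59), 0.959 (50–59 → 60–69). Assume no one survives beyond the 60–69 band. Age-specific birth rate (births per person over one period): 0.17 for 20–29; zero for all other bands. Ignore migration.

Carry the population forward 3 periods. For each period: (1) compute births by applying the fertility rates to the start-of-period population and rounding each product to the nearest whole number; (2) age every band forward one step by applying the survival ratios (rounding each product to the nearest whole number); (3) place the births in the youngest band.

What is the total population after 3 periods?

[period 1]
Births: 21000 * 0.17 = 3570
10–19: 54500 * 0.96 = 52320
20–29: 49000 * 0.953 = 46697
30–39: 21000 * 0.942 = 19782
40–49: 56000 * 0.962 = 53872
50–59: 35500 * 0.926 = 32873
60–69: 36000 * 0.959 = 34524
→ [3570, 52320, 46697, 19782, 53872, 32873, 34524]
[period 2]
Births: 46697 * 0.17 = 7938
10–19: 3570 * 0.96 = 3427
20–29: 52320 * 0.953 = 49861
30–39: 46697 * 0.942 = 43989
40–49: 19782 * 0.962 = 19030
50–59: 53872 * 0.926 = 49885
60–69: 32873 * 0.959 = 31525
→ [7938, 3427, 49861, 43989, 19030, 49885, 31525]
[period 3]
Births: 49861 * 0.17 = 8476
10–19: 7938 * 0.96 = 7620
20–29: 3427 * 0.953 = 3266
30–39: 49861 * 0.942 = 46969
40–49: 43989 * 0.962 = 42317
50–59: 19030 * 0.926 = 17622
60–69: 49885 * 0.959 = 47840
→ [8476, 7620, 3266, 46969, 42317, 17622, 47840]
Total after period 3: 8476 + 7620 + 3266 + 46969 + 42317 + 17622 + 47840 = 174110

174110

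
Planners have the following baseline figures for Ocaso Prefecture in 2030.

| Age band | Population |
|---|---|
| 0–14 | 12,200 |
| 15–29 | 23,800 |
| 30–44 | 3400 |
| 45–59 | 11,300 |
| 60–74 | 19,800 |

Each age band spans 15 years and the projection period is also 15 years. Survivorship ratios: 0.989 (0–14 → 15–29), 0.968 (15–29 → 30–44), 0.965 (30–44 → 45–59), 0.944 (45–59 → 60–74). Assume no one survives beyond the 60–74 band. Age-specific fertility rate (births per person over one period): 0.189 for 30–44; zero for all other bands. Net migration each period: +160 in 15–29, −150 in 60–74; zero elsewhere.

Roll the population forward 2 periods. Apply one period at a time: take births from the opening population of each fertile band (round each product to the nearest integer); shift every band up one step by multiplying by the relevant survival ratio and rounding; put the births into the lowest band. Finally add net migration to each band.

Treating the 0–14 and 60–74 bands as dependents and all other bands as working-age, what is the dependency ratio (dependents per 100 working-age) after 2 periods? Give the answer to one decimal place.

20.9

Let band 1 be 0–14 through band 5 = 60–74.
[period 1]
Births: 3400 * 0.189 = 643
Band 2: 12200 * 0.989 = 12066
Band 3: 23800 * 0.968 = 23038
Band 4: 3400 * 0.965 = 3281
Band 5: 11300 * 0.944 = 10667
Net migration: Band 2 + 160 → 12226; Band 5 − 150 → 10517
Population now: 0–14=643, 15–29=12226, 30–44=23038, 45–59=3281, 60–74=10517
[period 2]
Births: 23038 * 0.189 = 4354
Band 2: 643 * 0.989 = 636
Band 3: 12226 * 0.968 = 11835
Band 4: 23038 * 0.965 = 22232
Band 5: 3281 * 0.944 = 3097
Net migration: Band 2 + 160 → 796; Band 5 − 150 → 2947
Population now: 0–14=4354, 15–29=796, 30–44=11835, 45–59=22232, 60–74=2947
Dependents (band 0–14 + band 60–74) = 4354 + 2947 = 7301; working-age = 34863; ratio = 7301/34863 × 100 = 20.9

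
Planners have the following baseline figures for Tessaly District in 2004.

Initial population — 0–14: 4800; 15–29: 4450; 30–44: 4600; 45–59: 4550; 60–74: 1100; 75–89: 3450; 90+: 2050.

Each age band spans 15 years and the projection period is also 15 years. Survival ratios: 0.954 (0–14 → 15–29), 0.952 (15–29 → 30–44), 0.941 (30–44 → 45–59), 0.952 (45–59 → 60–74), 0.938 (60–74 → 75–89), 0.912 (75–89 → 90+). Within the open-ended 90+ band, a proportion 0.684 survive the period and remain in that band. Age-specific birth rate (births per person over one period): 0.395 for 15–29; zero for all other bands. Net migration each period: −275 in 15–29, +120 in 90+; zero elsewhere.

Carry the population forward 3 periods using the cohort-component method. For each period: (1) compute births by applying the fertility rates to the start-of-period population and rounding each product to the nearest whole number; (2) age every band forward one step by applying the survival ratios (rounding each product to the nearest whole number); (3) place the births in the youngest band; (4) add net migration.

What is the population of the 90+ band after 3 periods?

6735

Let group 1 be 0–14 through group 7 = 90+.
[period 1]
Births: 4450 × 0.395 = 1758
Group 2: 4800 × 0.954 = 4579
Group 3: 4450 × 0.952 = 4236
Group 4: 4600 × 0.941 = 4329
Group 5: 4550 × 0.952 = 4332
Group 6: 1100 × 0.938 = 1032
Group 7: 3450 × 0.912 + 2050 × 0.684 = 3146 + 1402 = 4548
Net migration: Group 2 − 275 → 4304; Group 7 + 120 → 4668
Giving 1758 / 4304 / 4236 / 4329 / 4332 / 1032 / 4668.
[period 2]
Births: 4304 × 0.395 = 1700
Group 2: 1758 × 0.954 = 1677
Group 3: 4304 × 0.952 = 4097
Group 4: 4236 × 0.941 = 3986
Group 5: 4329 × 0.952 = 4121
Group 6: 4332 × 0.938 = 4063
Group 7: 1032 × 0.912 + 4668 × 0.684 = 941 + 3193 = 4134
Net migration: Group 2 − 275 → 1402; Group 7 + 120 → 4254
Giving 1700 / 1402 / 4097 / 3986 / 4121 / 4063 / 4254.
[period 3]
Births: 1402 × 0.395 = 554
Group 2: 1700 × 0.954 = 1622
Group 3: 1402 × 0.952 = 1335
Group 4: 4097 × 0.941 = 3855
Group 5: 3986 × 0.952 = 3795
Group 6: 4121 × 0.938 = 3865
Group 7: 4063 × 0.912 + 4254 × 0.684 = 3705 + 2910 = 6615
Net migration: Group 2 − 275 → 1347; Group 7 + 120 → 6735
Giving 554 / 1347 / 1335 / 3855 / 3795 / 3865 / 6735.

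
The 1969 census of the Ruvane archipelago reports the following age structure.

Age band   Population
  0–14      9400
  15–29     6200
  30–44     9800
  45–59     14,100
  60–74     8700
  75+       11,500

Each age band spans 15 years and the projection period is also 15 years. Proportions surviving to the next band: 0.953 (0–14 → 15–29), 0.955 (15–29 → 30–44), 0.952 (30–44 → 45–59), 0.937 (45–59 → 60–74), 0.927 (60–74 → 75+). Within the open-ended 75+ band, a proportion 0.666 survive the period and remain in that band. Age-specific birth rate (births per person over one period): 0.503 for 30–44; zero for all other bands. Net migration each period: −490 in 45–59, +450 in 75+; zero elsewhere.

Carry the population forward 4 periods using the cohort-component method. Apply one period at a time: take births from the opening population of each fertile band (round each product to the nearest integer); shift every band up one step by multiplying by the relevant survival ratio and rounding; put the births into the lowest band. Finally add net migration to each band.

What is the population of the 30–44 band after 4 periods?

After projecting period 1:
Births: 9800 × 0.503 = 4929
15–29: 9400 × 0.953 = 8958
30–44: 6200 × 0.955 = 5921
45–59: 9800 × 0.952 = 9330
60–74: 14100 × 0.937 = 13212
75+: 8700 × 0.927 + 11500 × 0.666 = 8065 + 7659 = 15724
Net migration: 45–59 − 490 → 8840; 75+ + 450 → 16174
End of period: [4929, 8958, 5921, 8840, 13212, 16174]
After projecting period 2:
Births: 5921 × 0.503 = 2978
15–29: 4929 × 0.953 = 4697
30–44: 8958 × 0.955 = 8555
45–59: 5921 × 0.952 = 5637
60–74: 8840 × 0.937 = 8283
75+: 13212 × 0.927 + 16174 × 0.666 = 12248 + 10772 = 23020
Net migration: 45–59 − 490 → 5147; 75+ + 450 → 23470
End of period: [2978, 4697, 8555, 5147, 8283, 23470]
After projecting period 3:
Births: 8555 × 0.503 = 4303
15–29: 2978 × 0.953 = 2838
30–44: 4697 × 0.955 = 4486
45–59: 8555 × 0.952 = 8144
60–74: 5147 × 0.937 = 4823
75+: 8283 × 0.927 + 23470 × 0.666 = 7678 + 15631 = 23309
Net migration: 45–59 − 490 → 7654; 75+ + 450 → 23759
End of period: [4303, 2838, 4486, 7654, 4823, 23759]
After projecting period 4:
Births: 4486 × 0.503 = 2256
15–29: 4303 × 0.953 = 4101
30–44: 2838 × 0.955 = 2710
45–59: 4486 × 0.952 = 4271
60–74: 7654 × 0.937 = 7172
75+: 4823 × 0.927 + 23759 × 0.666 = 4471 + 15823 = 20294
Net migration: 45–59 − 490 → 3781; 75+ + 450 → 20744
End of period: [2256, 4101, 2710, 3781, 7172, 20744]

2710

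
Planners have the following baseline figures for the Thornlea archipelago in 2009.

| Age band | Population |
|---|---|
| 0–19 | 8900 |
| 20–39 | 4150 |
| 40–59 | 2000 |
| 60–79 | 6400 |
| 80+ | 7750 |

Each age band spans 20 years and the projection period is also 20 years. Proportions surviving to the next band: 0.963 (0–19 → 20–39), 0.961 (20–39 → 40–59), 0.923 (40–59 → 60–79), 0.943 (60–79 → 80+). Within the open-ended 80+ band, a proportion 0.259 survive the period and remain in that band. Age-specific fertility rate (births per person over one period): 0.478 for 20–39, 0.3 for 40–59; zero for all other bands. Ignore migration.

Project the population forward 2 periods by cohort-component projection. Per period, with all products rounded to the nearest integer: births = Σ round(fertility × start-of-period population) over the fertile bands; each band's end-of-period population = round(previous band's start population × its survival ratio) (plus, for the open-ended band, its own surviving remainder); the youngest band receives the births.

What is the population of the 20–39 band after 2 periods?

2488

Period 1.
Births: 4150 × 0.478 = 1984 ; 2000 × 0.3 = 600 — total 2584
20–39: 8900 × 0.963 = 8571
40–59: 4150 × 0.961 = 3988
60–79: 2000 × 0.923 = 1846
80+: 6400 × 0.943 + 7750 × 0.259 = 6035 + 2007 = 8042
Population now: 0–19=2584, 20–39=8571, 40–59=3988, 60–79=1846, 80+=8042
Period 2.
Births: 8571 × 0.478 = 4097 ; 3988 × 0.3 = 1196 — total 5293
20–39: 2584 × 0.963 = 2488
40–59: 8571 × 0.961 = 8237
60–79: 3988 × 0.923 = 3681
80+: 1846 × 0.943 + 8042 × 0.259 = 1741 + 2083 = 3824
Population now: 0–19=5293, 20–39=2488, 40–59=8237, 60–79=3681, 80+=3824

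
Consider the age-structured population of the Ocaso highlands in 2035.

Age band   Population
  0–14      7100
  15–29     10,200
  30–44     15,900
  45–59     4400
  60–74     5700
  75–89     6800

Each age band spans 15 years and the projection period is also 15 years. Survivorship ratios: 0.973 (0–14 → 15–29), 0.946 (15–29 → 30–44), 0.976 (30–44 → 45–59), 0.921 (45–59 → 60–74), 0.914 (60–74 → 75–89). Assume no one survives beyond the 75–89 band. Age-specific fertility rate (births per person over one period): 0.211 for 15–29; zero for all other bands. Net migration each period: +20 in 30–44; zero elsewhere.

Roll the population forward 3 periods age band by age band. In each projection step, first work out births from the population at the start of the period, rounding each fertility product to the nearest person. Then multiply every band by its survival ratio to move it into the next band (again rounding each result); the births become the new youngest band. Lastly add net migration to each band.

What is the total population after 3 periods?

After projecting period 1:
Births: 10200 * 0.211 = 2152
15–29: 7100 * 0.973 = 6908
30–44: 10200 * 0.946 = 9649
45–59: 15900 * 0.976 = 15518
60–74: 4400 * 0.921 = 4052
75–89: 5700 * 0.914 = 5210
Net migration: 30–44 + 20 → 9669
End of period: [2152, 6908, 9669, 15518, 4052, 5210]
After projecting period 2:
Births: 6908 * 0.211 = 1458
15–29: 2152 * 0.973 = 2094
30–44: 6908 * 0.946 = 6535
45–59: 9669 * 0.976 = 9437
60–74: 15518 * 0.921 = 14292
75–89: 4052 * 0.914 = 3704
Net migration: 30–44 + 20 → 6555
End of period: [1458, 2094, 6555, 9437, 14292, 3704]
After projecting period 3:
Births: 2094 * 0.211 = 442
15–29: 1458 * 0.973 = 1419
30–44: 2094 * 0.946 = 1981
45–59: 6555 * 0.976 = 6398
60–74: 9437 * 0.921 = 8691
75–89: 14292 * 0.914 = 13063
Net migration: 30–44 + 20 → 2001
End of period: [442, 1419, 2001, 6398, 8691, 13063]
Total after period 3: 442 + 1419 + 2001 + 6398 + 8691 + 13063 = 32014

32014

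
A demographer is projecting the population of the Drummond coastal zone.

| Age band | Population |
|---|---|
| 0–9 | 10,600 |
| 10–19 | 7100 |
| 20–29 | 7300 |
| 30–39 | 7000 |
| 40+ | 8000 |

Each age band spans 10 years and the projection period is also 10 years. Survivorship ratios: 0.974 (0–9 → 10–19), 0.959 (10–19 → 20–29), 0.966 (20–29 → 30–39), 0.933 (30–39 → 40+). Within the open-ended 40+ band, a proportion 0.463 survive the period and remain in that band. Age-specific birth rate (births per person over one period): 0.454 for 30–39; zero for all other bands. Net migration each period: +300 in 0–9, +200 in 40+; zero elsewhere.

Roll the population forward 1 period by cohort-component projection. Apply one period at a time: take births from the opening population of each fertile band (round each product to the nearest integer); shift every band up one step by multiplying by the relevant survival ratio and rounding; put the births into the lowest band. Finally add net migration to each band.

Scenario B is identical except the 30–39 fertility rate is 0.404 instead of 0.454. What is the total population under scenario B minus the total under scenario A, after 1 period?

(Groups numbered youngest = 1 to oldest = 5.)
[period 1]
Births: 7000 * 0.454 = 3178
Group 2: 10600 * 0.974 = 10324
Group 3: 7100 * 0.959 = 6809
Group 4: 7300 * 0.966 = 7052
Group 5: 7000 * 0.933 + 8000 * 0.463 = 6531 + 3704 = 10235
Net migration: Group 1 + 300 → 3478; Group 5 + 200 → 10435
Giving 3478 / 10324 / 6809 / 7052 / 10435.
Scenario A total after 1 period: 38098
Scenario B projection —
[period 1]
Births: 7000 * 0.404 = 2828
Group 2: 10600 * 0.974 = 10324
Group 3: 7100 * 0.959 = 6809
Group 4: 7300 * 0.966 = 7052
Group 5: 7000 * 0.933 + 8000 * 0.463 = 6531 + 3704 = 10235
Net migration: Group 1 + 300 → 3128; Group 5 + 200 → 10435
Giving 3128 / 10324 / 6809 / 7052 / 10435.
Scenario B total after 1 period: 37748
Difference B − A = 37748 − 38098 = -350

-350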